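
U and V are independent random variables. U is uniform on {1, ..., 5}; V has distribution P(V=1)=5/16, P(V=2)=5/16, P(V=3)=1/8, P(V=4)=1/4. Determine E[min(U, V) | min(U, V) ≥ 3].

P(min(U, V) ≥ 3) = 9/40.
Summing min(U,V)·P(x,y) over outcomes with min(U, V) ≥ 3 gives 31/40.
E[min(U, V) | min(U, V) ≥ 3] = (31/40) / (9/40) = 31/9.

31/9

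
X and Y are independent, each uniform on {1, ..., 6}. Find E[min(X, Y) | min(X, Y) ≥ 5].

21/4

Outcomes with min(X, Y) ≥ 5: (5,5), (5,6), (6,5), (6,6), each with probability 1/36.
E[min(X, Y) | min(X, Y) ≥ 5] = (5 + 5 + 5 + 6) / 4 = 21/4.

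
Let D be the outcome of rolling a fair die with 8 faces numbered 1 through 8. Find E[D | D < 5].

Given D < 5, D is equally likely to be any of {1, 2, 3, 4}.
E[D | D < 5] = (1 + 2 + 3 + 4) / 4 = 5/2.

5/2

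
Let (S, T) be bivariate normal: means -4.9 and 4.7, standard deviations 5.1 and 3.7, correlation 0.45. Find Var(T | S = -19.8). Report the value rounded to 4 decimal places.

10.9178

For a bivariate normal, Var(T | S=x) = σ_T²(1 − ρ²).
Var(T | S=-19.8) = (3.7)²·(1 − (0.45)²) = 13.69·0.7975 = 10.9178.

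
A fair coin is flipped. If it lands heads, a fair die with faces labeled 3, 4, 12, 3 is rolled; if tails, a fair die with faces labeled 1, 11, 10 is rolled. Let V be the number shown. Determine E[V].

E[V | heads] = (3+4+12+3)/4 = 11/2.
E[V | tails] = (1+11+10)/3 = 22/3.
E[V] = (1/2)·(11/2) + (1/2)·(22/3) = 77/12.

77/12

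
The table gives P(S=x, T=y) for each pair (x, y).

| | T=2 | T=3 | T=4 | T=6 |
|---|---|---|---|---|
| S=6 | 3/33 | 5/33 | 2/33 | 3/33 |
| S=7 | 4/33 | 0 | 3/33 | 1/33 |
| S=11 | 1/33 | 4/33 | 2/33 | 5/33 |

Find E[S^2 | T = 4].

P(T = 4) = 7/33.
Σ S^2·P over the event = 36·(2/33) + 49·(3/33) + 121·(2/33) = 461/33.
E[S^2 | T = 4] = (461/33) / (7/33) = 461/7.

461/7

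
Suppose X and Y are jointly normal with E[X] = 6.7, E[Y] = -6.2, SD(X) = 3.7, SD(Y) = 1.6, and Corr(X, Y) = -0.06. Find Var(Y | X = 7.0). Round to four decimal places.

For a bivariate normal, Var(Y | X=x) = σ_Y²(1 − ρ²).
Var(Y | X=7.0) = (1.6)²·(1 − (-0.06)²) = 2.56·0.9964 = 2.5508.

2.5508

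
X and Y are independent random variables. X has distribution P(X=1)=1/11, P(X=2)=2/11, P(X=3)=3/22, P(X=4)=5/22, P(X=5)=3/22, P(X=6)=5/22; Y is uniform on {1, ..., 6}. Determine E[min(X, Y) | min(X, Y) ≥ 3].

P(min(X, Y) ≥ 3) = 16/33.
Summing min(X,Y)·P(x,y) over outcomes with min(X, Y) ≥ 3 gives 21/11.
E[min(X, Y) | min(X, Y) ≥ 3] = (21/11) / (16/33) = 63/16.

63/16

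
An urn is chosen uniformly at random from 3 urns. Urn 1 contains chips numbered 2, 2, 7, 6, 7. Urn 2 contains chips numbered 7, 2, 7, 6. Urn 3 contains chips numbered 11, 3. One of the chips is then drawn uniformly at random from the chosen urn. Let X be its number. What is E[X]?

E[X | urn 1] = (2+2+7+6+7)/5 = 24/5.
E[X | urn 2] = (7+2+7+6)/4 = 11/2.
E[X | urn 3] = (11+3)/2 = 7.
By the law of total expectation,
E[X] = (1/3)·(24/5) + (1/3)·(11/2) + (1/3)·(7) = 173/30.

173/30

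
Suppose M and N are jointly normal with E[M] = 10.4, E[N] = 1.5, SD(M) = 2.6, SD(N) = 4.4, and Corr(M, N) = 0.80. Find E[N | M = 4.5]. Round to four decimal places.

-6.4877

The regression of N on M has slope ρ·σ_N/σ_M and passes through (μ_M, μ_N).
E[N | M=4.5] = 1.5 + (0.80)·(4.4/2.6)·(4.5 − (10.4)) = 1.5 + (1.35385)·(-5.9) = -6.4877.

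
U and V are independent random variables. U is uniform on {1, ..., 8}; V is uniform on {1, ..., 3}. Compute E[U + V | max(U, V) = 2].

P(max(U, V) = 2) = 1/8.
Summing (U+V)·P(x,y) over outcomes with max(U, V) = 2 gives 5/12.
E[U + V | max(U, V) = 2] = (5/12) / (1/8) = 10/3.

10/3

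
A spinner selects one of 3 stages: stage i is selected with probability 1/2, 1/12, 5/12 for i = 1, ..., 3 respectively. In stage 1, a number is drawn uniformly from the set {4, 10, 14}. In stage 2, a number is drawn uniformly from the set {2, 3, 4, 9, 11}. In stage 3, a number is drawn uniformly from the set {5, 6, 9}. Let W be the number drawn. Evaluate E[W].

1427/180

E[W | stage 1] = (4+10+14)/3 = 28/3.
E[W | stage 2] = (2+3+4+9+11)/5 = 29/5.
E[W | stage 3] = (5+6+9)/3 = 20/3.
By the law of total expectation,
E[W] = (1/2)·(28/3) + (1/12)·(29/5) + (5/12)·(20/3) = 1427/180.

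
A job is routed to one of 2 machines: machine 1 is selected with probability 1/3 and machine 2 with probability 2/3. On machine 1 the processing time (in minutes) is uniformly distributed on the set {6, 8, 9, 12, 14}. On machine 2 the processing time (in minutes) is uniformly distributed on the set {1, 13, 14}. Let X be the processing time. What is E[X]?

427/45

E[X | machine 1] = (6+8+9+12+14)/5 = 49/5.
E[X | machine 2] = (1+13+14)/3 = 28/3.
By the law of total expectation,
E[X] = (1/3)·(49/5) + (2/3)·(28/3) = 427/45.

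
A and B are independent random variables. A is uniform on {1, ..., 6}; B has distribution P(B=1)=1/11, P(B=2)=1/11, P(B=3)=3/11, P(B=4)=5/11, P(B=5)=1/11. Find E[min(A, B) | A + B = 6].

P(A + B = 6) = 1/6.
Summing min(A,B)·P(x,y) over outcomes with A + B = 6 gives 23/66.
E[min(A, B) | A + B = 6] = (23/66) / (1/6) = 23/11.

23/11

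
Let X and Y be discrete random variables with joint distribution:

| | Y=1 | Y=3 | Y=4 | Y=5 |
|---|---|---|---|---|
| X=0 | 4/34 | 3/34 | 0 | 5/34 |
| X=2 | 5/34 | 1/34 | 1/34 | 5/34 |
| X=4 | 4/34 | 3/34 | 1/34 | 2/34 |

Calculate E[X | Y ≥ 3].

38/21

P(Y ≥ 3) = 21/34.
Σ X·P over the event = 0·(3/34) + 0·(5/34) + 2·(1/34) + 2·(1/34) + 2·(5/34) + 4·(3/34) + 4·(1/34) + 4·(2/34) = 19/17.
E[X | Y ≥ 3] = (19/17) / (21/34) = 38/21.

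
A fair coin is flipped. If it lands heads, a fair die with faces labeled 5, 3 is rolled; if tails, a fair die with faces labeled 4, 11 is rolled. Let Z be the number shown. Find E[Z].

E[Z | heads] = (5+3)/2 = 4.
E[Z | tails] = (4+11)/2 = 15/2.
E[Z] = (1/2)·(4) + (1/2)·(15/2) = 23/4.

23/4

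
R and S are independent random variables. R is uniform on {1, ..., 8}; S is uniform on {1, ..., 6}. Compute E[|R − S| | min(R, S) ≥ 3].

11/6

P(min(R, S) ≥ 3) = 1/2.
Summing |R−S|·P(x,y) over outcomes with min(R, S) ≥ 3 gives 11/12.
E[|R − S| | min(R, S) ≥ 3] = (11/12) / (1/2) = 11/6.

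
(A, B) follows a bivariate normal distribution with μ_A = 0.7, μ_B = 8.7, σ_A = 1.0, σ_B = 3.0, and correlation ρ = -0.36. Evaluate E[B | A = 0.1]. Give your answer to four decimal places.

For a bivariate normal, E[B | A=x] = μ_B + ρ·(σ_B/σ_A)·(x − μ_A).
E[B | A=0.1] = 8.7 + (-0.36)·(3.0/1.0)·(0.1 − (0.7)) = 8.7 + (-1.08)·(-0.6) = 9.3480.

9.3480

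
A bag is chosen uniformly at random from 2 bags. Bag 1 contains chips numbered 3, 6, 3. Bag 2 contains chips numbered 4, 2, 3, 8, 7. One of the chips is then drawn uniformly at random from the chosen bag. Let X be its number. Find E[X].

E[X | bag 1] = (3+6+3)/3 = 4.
E[X | bag 2] = (4+2+3+8+7)/5 = 24/5.
E[X] = (1/2)·(4) + (1/2)·(24/5) = 22/5.

22/5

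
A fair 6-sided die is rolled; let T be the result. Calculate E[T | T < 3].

3/2

Given T < 3, T is equally likely to be any of {1, 2}.
E[T | T < 3] = (1 + 2) / 2 = 3/2.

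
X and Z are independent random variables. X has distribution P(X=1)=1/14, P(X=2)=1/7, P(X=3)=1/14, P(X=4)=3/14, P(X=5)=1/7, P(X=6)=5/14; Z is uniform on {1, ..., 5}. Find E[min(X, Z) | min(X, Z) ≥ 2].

P(min(X, Z) ≥ 2) = 26/35.
Summing min(X,Z)·P(x,y) over outcomes with min(X, Z) ≥ 2 gives 82/35.
E[min(X, Z) | min(X, Z) ≥ 2] = (82/35) / (26/35) = 41/13.

41/13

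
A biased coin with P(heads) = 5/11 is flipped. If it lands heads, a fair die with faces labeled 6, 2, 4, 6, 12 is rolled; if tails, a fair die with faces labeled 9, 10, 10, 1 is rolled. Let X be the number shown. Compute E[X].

E[X | heads] = (6+2+4+6+12)/5 = 6.
E[X | tails] = (9+10+10+1)/4 = 15/2.
E[X] = (5/11)·(6) + (6/11)·(15/2) = 75/11.

75/11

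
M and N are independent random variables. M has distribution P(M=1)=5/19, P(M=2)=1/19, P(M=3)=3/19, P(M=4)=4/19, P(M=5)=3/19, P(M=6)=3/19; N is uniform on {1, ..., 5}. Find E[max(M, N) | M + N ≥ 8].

P(M + N ≥ 8) = 32/95.
Summing max(M,N)·P(x,y) over outcomes with M + N ≥ 8 gives 168/95.
E[max(M, N) | M + N ≥ 8] = (168/95) / (32/95) = 21/4.

21/4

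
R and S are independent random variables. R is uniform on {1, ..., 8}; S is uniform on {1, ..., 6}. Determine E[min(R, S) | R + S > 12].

Outcomes with R + S > 12: (7,6), (8,5), (8,6), each with probability 1/48.
E[min(R, S) | R + S > 12] = (6 + 5 + 6) / 3 = 17/3.

17/3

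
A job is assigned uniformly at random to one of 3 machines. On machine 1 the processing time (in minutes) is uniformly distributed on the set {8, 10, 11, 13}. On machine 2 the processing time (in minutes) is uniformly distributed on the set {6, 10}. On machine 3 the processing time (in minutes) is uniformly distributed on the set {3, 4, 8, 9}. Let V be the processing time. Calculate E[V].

49/6

E[V | machine 1] = (8+10+11+13)/4 = 21/2.
E[V | machine 2] = (6+10)/2 = 8.
E[V | machine 3] = (3+4+8+9)/4 = 6.
E[V] = (1/3)·(21/2) + (1/3)·(8) + (1/3)·(6) = 49/6.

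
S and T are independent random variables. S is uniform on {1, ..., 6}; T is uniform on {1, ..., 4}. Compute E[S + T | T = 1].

Outcomes with T = 1: (1,1), (2,1), (3,1), (4,1), (5,1), (6,1), each with probability 1/24.
E[S + T | T = 1] = (2 + 3 + 4 + 5 + 6 + 7) / 6 = 9/2.

9/2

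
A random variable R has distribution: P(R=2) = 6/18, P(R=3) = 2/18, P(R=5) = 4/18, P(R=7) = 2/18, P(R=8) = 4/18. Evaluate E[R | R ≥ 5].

33/5

P(R ≥ 5) = 5/9.
Σ over the event: 5·2/9 + 7·1/9 + 8·2/9 = 11/3.
E[R | R ≥ 5] = (11/3) / (5/9) = 33/5.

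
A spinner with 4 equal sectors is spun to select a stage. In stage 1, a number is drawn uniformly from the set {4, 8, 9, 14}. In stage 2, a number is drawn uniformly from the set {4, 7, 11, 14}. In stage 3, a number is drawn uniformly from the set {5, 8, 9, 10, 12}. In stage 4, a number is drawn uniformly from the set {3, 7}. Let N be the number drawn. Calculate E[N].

631/80

E[N | stage 1] = (4+8+9+14)/4 = 35/4.
E[N | stage 2] = (4+7+11+14)/4 = 9.
E[N | stage 3] = (5+8+9+10+12)/5 = 44/5.
E[N | stage 4] = (3+7)/2 = 5.
By the law of total expectation,
E[N] = (1/4)·(35/4) + (1/4)·(9) + (1/4)·(44/5) + (1/4)·(5) = 631/80.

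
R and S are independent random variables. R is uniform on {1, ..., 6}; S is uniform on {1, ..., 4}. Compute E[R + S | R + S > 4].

62/9

P(R + S > 4) = 3/4.
Summing (R+S)·P(x,y) over outcomes with R + S > 4 gives 31/6.
E[R + S | R + S > 4] = (31/6) / (3/4) = 62/9.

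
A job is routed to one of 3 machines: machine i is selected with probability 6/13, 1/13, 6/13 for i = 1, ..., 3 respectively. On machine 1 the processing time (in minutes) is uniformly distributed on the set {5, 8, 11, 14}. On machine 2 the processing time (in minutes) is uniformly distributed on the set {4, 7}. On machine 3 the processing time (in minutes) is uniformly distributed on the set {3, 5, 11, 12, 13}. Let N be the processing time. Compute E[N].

E[N | machine 1] = (5+8+11+14)/4 = 19/2.
E[N | machine 2] = (4+7)/2 = 11/2.
E[N | machine 3] = (3+5+11+12+13)/5 = 44/5.
By the law of total expectation,
E[N] = (6/13)·(19/2) + (1/13)·(11/2) + (6/13)·(44/5) = 1153/130.

1153/130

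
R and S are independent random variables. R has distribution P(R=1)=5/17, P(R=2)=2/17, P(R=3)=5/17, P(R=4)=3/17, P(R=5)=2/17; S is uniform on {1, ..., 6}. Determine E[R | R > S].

P(R > S) = 29/102.
Summing R·P(x,y) over outcomes with R > S gives 55/51.
E[R | R > S] = (55/51) / (29/102) = 110/29.

110/29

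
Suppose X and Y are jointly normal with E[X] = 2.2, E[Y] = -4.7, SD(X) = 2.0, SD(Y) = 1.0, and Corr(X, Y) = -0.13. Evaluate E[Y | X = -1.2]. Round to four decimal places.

E[Y | X=x] = μ_Y + ρ(σ_Y/σ_X)(x − μ_X) for jointly normal variables.
E[Y | X=-1.2] = -4.7 + (-0.13)·(1.0/2.0)·(-1.2 − (2.2)) = -4.7 + (-0.065)·(-3.4) = -4.4790.

-4.4790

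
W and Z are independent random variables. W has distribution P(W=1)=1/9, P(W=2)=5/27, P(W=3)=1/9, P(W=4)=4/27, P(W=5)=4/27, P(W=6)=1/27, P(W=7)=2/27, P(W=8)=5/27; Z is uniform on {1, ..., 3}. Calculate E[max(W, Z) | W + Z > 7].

194/27

P(W + Z > 7) = 1/3.
Summing max(W,Z)·P(x,y) over outcomes with W + Z > 7 gives 194/81.
E[max(W, Z) | W + Z > 7] = (194/81) / (1/3) = 194/27.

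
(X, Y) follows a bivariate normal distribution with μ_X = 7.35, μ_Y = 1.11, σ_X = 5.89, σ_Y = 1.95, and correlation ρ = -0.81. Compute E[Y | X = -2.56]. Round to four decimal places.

3.7675

For a bivariate normal, E[Y | X=x] = μ_Y + ρ·(σ_Y/σ_X)·(x − μ_X).
E[Y | X=-2.56] = 1.11 + (-0.81)·(1.95/5.89)·(-2.56 − (7.35)) = 1.11 + (-0.268166)·(-9.91) = 3.7675.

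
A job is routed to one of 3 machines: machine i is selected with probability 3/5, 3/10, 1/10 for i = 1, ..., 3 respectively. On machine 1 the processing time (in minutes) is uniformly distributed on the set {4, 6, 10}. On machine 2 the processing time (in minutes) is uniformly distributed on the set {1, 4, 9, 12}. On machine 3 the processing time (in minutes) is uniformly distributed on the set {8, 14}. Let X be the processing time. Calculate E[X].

141/20

E[X | machine 1] = (4+6+10)/3 = 20/3.
E[X | machine 2] = (1+4+9+12)/4 = 13/2.
E[X | machine 3] = (8+14)/2 = 11.
By the law of total expectation,
E[X] = (3/5)·(20/3) + (3/10)·(13/2) + (1/10)·(11) = 141/20.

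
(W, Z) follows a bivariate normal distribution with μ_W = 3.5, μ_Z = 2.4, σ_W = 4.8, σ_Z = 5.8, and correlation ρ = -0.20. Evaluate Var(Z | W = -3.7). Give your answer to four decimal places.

For a bivariate normal, Var(Z | W=x) = σ_Z²(1 − ρ²).
Var(Z | W=-3.7) = (5.8)²·(1 − (-0.20)²) = 33.64·0.96 = 32.2944.

32.2944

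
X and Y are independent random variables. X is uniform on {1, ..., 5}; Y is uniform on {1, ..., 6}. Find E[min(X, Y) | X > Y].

P(X > Y) = 1/3.
Summing min(X,Y)·P(x,y) over outcomes with X > Y gives 2/3.
E[min(X, Y) | X > Y] = (2/3) / (1/3) = 2.

2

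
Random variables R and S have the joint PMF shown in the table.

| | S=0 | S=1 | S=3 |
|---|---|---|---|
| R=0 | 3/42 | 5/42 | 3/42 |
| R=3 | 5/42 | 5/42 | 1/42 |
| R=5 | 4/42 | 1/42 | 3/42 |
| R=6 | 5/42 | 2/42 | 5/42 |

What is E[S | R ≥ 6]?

17/12

P(R ≥ 6) = 2/7.
Σ S·P over the event = 0·(5/42) + 1·(2/42) + 3·(5/42) = 17/42.
E[S | R ≥ 6] = (17/42) / (2/7) = 17/12.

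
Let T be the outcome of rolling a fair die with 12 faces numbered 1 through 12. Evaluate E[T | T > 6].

Given T > 6, T is equally likely to be any of {7, 8, 9, 10, 11, 12}.
E[T | T > 6] = (7 + 8 + 9 + 10 + 11 + 12) / 6 = 19/2.

19/2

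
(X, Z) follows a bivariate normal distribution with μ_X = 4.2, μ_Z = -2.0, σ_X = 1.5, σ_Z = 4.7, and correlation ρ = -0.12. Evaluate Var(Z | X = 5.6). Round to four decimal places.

For a bivariate normal, Var(Z | X=x) = σ_Z²(1 − ρ²).
Var(Z | X=5.6) = (4.7)²·(1 − (-0.12)²) = 22.09·0.9856 = 21.7719.

21.7719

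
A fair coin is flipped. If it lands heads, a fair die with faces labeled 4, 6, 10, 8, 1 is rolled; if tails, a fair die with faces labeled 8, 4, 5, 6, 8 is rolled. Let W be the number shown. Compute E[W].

6

E[W | heads] = (4+6+10+8+1)/5 = 29/5.
E[W | tails] = (8+4+5+6+8)/5 = 31/5.
E[W] = (1/2)·(29/5) + (1/2)·(31/5) = 6.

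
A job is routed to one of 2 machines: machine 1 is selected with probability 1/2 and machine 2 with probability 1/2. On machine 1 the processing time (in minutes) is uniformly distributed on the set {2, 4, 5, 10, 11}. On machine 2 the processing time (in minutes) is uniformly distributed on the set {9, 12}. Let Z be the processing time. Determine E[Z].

E[Z | machine 1] = (2+4+5+10+11)/5 = 32/5.
E[Z | machine 2] = (9+12)/2 = 21/2.
E[Z] = (1/2)·(32/5) + (1/2)·(21/2) = 169/20.

169/20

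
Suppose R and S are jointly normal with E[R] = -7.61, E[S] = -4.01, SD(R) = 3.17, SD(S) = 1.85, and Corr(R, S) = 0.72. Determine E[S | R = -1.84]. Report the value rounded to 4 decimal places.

The regression of S on R has slope ρ·σ_S/σ_R and passes through (μ_R, μ_S).
E[S | R=-1.84] = -4.01 + (0.72)·(1.85/3.17)·(-1.84 − (-7.61)) = -4.01 + (0.42019)·(5.77) = -1.5855.

-1.5855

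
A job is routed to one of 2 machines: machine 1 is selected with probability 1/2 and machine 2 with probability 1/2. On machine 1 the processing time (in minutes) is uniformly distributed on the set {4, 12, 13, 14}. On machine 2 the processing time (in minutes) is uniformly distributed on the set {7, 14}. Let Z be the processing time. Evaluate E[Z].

85/8

E[Z | machine 1] = (4+12+13+14)/4 = 43/4.
E[Z | machine 2] = (7+14)/2 = 21/2.
By the law of total expectation,
E[Z] = (1/2)·(43/4) + (1/2)·(21/2) = 85/8.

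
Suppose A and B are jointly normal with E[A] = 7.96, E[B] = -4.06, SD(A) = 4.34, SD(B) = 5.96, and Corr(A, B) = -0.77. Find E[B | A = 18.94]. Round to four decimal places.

The regression of B on A has slope ρ·σ_B/σ_A and passes through (μ_A, μ_B).
E[B | A=18.94] = -4.06 + (-0.77)·(5.96/4.34)·(18.94 − (7.96)) = -4.06 + (-1.05742)·(10.98) = -15.6705.

-15.6705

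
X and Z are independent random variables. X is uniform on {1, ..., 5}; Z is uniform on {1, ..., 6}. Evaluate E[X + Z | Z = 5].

P(Z = 5) = 1/6.
Summing (X+Z)·P(x,y) over outcomes with Z = 5 gives 4/3.
E[X + Z | Z = 5] = (4/3) / (1/6) = 8.

8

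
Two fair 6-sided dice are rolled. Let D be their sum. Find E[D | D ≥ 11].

34/3

P(D ≥ 11) = 1/12.
Σ over the event: 11·1/18 + 12·1/36 = 17/18.
E[D | D ≥ 11] = (17/18) / (1/12) = 34/3.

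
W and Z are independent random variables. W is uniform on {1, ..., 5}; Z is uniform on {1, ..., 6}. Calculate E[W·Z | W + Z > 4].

25/2

P(W + Z > 4) = 4/5.
Summing WZ·P(x,y) over outcomes with W + Z > 4 gives 10.
E[W·Z | W + Z > 4] = (10) / (4/5) = 25/2.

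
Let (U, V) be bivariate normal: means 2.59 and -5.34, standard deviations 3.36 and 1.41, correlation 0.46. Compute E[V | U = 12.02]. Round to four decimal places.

The regression of V on U has slope ρ·σ_V/σ_U and passes through (μ_U, μ_V).
E[V | U=12.02] = -5.34 + (0.46)·(1.41/3.36)·(12.02 − (2.59)) = -5.34 + (0.193036)·(9.43) = -3.5197.

-3.5197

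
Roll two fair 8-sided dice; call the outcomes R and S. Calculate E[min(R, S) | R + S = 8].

Outcomes with R + S = 8: (1,7), (2,6), (3,5), (4,4), (5,3), (6,2), (7,1), each with probability 1/64.
E[min(R, S) | R + S = 8] = (1 + 2 + 3 + 4 + 3 + 2 + 1) / 7 = 16/7.

16/7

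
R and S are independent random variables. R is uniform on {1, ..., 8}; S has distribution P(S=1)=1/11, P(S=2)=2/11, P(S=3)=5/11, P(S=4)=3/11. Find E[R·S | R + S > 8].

P(R + S > 8) = 4/11.
Summing RS·P(x,y) over outcomes with R + S > 8 gives 695/88.
E[R·S | R + S > 8] = (695/88) / (4/11) = 695/32.

695/32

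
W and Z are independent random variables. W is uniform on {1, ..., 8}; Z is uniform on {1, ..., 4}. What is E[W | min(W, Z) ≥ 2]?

P(min(W, Z) ≥ 2) = 21/32.
Summing W·P(x,y) over outcomes with min(W, Z) ≥ 2 gives 105/32.
E[W | min(W, Z) ≥ 2] = (105/32) / (21/32) = 5.

5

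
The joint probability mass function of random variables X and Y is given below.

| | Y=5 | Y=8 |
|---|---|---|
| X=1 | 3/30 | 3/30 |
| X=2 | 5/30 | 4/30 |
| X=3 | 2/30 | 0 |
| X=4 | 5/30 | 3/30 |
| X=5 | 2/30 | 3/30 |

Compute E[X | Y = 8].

38/13

P(Y = 8) = 13/30.
Σ X·P over the event = 1·(3/30) + 2·(4/30) + 4·(3/30) + 5·(3/30) = 19/15.
E[X | Y = 8] = (19/15) / (13/30) = 38/13.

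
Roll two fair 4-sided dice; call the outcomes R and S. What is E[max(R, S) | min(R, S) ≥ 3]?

Outcomes with min(R, S) ≥ 3: (3,3), (3,4), (4,3), (4,4), each with probability 1/16.
E[max(R, S) | min(R, S) ≥ 3] = (3 + 4 + 4 + 4) / 4 = 15/4.

15/4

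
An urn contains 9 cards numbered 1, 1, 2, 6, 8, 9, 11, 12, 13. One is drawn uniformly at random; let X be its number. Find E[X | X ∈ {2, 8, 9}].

19/3

P(X ∈ {2, 8, 9}) = 1/3.
Σ over the event: 2·1/9 + 8·1/9 + 9·1/9 = 19/9.
E[X | X ∈ {2, 8, 9}] = (19/9) / (1/3) = 19/3.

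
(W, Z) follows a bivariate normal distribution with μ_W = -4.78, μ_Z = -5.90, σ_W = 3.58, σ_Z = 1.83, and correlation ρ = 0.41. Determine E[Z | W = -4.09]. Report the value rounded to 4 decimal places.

The regression of Z on W has slope ρ·σ_Z/σ_W and passes through (μ_W, μ_Z).
E[Z | W=-4.09] = -5.90 + (0.41)·(1.83/3.58)·(-4.09 − (-4.78)) = -5.90 + (0.20958)·(0.69) = -5.7554.

-5.7554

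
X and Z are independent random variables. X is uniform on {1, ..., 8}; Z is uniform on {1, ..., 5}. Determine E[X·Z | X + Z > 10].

Outcomes with X + Z > 10: (6,5), (7,4), (7,5), (8,3), (8,4), (8,5), each with probability 1/40.
E[X·Z | X + Z > 10] = (30 + 28 + 35 + 24 + 32 + 40) / 6 = 63/2.

63/2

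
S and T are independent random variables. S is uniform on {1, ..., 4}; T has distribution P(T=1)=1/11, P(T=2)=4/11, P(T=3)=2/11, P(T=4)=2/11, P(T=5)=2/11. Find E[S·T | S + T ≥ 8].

17

P(S + T ≥ 8) = 3/22.
Summing ST·P(x,y) over outcomes with S + T ≥ 8 gives 51/22.
E[S·T | S + T ≥ 8] = (51/22) / (3/22) = 17.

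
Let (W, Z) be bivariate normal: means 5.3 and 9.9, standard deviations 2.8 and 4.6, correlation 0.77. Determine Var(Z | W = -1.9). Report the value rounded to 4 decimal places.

8.6142

Var(Z | W=x) = (1 − ρ²)·σ_Z².
Var(Z | W=-1.9) = (4.6)²·(1 − (0.77)²) = 21.16·0.4071 = 8.6142.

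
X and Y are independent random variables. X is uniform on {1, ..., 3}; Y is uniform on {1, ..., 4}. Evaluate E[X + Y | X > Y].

4

Outcomes with X > Y: (2,1), (3,1), (3,2), each with probability 1/12.
E[X + Y | X > Y] = (3 + 4 + 5) / 3 = 4.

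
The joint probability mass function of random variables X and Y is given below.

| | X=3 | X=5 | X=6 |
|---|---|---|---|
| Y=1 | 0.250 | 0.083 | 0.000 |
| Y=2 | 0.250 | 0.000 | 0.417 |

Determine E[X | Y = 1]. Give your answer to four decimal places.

P(Y = 1) = 0.333.
Σ X·P over the event = 3·(0.250) + 5·(0.083) = 1.165.
E[X | Y = 1] = (1.165) / (0.333) = 3.4985.

3.4985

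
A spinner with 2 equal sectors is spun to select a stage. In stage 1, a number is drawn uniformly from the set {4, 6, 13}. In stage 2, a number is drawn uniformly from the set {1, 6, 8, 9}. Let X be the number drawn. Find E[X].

41/6

E[X | stage 1] = (4+6+13)/3 = 23/3.
E[X | stage 2] = (1+6+8+9)/4 = 6.
E[X] = (1/2)·(23/3) + (1/2)·(6) = 41/6.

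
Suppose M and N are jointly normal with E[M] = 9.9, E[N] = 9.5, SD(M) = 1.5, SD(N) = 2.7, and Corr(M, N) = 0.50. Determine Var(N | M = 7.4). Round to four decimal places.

5.4675

Var(N | M=x) = (1 − ρ²)·σ_N².
Var(N | M=7.4) = (2.7)²·(1 − (0.50)²) = 7.29·0.75 = 5.4675.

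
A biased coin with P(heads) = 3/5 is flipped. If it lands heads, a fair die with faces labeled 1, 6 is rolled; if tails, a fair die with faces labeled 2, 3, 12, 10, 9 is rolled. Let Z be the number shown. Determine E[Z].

249/50

E[Z | heads] = (1+6)/2 = 7/2.
E[Z | tails] = (2+3+12+10+9)/5 = 36/5.
By the law of total expectation,
E[Z] = (3/5)·(7/2) + (2/5)·(36/5) = 249/50.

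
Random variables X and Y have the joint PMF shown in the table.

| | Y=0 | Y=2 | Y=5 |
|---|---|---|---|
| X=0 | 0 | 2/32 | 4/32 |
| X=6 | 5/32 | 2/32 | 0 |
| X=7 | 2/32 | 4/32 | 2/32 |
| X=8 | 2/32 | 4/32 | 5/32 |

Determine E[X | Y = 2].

6

P(Y = 2) = 3/8.
Σ X·P over the event = 0·(2/32) + 6·(2/32) + 7·(4/32) + 8·(4/32) = 9/4.
E[X | Y = 2] = (9/4) / (3/8) = 6.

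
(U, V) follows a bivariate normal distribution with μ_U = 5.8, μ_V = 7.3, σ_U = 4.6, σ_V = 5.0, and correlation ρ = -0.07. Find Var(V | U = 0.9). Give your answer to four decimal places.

24.8775

Var(V | U=x) = (1 − ρ²)·σ_V².
Var(V | U=0.9) = (5.0)²·(1 − (-0.07)²) = 25·0.9951 = 24.8775.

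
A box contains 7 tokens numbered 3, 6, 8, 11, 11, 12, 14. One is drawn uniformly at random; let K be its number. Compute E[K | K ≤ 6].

9/2

P(K ≤ 6) = 2/7.
Σ over the event: 3·1/7 + 6·1/7 = 9/7.
E[K | K ≤ 6] = (9/7) / (2/7) = 9/2.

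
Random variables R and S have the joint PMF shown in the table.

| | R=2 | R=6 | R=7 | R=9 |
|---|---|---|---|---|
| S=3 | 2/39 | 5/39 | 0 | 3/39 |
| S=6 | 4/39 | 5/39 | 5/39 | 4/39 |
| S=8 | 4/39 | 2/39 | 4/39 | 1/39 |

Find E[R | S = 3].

P(S = 3) = 10/39.
Summing R·P(R=x,S=y) over the conditioning event gives 61/39.
E[R | S = 3] = (61/39) / (10/39) = 61/10.

61/10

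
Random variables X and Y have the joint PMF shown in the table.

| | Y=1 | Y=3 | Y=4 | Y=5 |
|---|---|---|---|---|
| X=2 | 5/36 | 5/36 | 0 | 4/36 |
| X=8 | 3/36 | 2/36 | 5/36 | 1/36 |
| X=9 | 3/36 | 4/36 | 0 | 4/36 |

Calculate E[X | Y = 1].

61/11

P(Y = 1) = 11/36.
Σ X·P over the event = 2·(5/36) + 8·(3/36) + 9·(3/36) = 61/36.
E[X | Y = 1] = (61/36) / (11/36) = 61/11.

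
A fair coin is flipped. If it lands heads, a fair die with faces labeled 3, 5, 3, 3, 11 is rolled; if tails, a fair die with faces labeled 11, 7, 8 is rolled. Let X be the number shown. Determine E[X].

41/6

E[X | heads] = (3+5+3+3+11)/5 = 5.
E[X | tails] = (11+7+8)/3 = 26/3.
By the law of total expectation,
E[X] = (1/2)·(5) + (1/2)·(26/3) = 41/6.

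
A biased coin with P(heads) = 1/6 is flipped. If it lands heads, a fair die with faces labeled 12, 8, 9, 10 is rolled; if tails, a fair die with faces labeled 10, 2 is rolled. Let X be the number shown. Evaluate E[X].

E[X | heads] = (12+8+9+10)/4 = 39/4.
E[X | tails] = (10+2)/2 = 6.
By the law of total expectation,
E[X] = (1/6)·(39/4) + (5/6)·(6) = 53/8.

53/8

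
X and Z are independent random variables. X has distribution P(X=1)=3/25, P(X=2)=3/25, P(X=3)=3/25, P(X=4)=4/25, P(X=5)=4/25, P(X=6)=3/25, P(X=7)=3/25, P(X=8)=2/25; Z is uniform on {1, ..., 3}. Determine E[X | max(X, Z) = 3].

12/5

P(max(X, Z) = 3) = 1/5.
Summing X·P(x,y) over outcomes with max(X, Z) = 3 gives 12/25.
E[X | max(X, Z) = 3] = (12/25) / (1/5) = 12/5.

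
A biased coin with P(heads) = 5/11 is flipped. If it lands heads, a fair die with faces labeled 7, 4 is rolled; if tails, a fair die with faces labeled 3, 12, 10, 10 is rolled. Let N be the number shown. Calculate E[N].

80/11

E[N | heads] = (7+4)/2 = 11/2.
E[N | tails] = (3+12+10+10)/4 = 35/4.
E[N] = (5/11)·(11/2) + (6/11)·(35/4) = 80/11.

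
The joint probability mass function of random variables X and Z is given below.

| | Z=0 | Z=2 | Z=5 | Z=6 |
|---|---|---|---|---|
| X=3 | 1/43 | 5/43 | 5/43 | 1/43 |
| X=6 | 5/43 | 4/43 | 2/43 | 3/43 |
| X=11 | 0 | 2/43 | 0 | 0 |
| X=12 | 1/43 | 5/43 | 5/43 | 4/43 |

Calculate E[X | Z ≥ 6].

P(Z ≥ 6) = 8/43.
Σ X·P over the event = 3·(1/43) + 6·(3/43) + 12·(4/43) = 69/43.
E[X | Z ≥ 6] = (69/43) / (8/43) = 69/8.

69/8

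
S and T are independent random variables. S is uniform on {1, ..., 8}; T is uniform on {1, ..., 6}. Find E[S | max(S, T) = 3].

12/5

P(max(S, T) = 3) = 5/48.
Summing S·P(x,y) over outcomes with max(S, T) = 3 gives 1/4.
E[S | max(S, T) = 3] = (1/4) / (5/48) = 12/5.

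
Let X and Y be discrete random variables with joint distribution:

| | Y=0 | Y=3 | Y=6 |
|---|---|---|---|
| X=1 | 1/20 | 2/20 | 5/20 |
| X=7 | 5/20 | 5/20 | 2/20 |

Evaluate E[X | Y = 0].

P(Y = 0) = 3/10.
Summing X·P(X=x,Y=y) over the conditioning event gives 9/5.
E[X | Y = 0] = (9/5) / (3/10) = 6.

6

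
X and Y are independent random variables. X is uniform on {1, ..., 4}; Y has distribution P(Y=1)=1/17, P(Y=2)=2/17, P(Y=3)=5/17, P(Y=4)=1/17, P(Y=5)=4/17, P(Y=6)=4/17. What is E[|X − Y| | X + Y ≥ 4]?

P(X + Y ≥ 4) = 16/17.
Summing |X−Y|·P(x,y) over outcomes with X + Y ≥ 4 gives 133/68.
E[|X − Y| | X + Y ≥ 4] = (133/68) / (16/17) = 133/64.

133/64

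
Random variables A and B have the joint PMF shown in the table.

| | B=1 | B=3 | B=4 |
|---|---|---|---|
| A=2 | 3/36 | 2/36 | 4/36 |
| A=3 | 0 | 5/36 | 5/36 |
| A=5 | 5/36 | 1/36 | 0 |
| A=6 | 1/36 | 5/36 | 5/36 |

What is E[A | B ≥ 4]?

P(B ≥ 4) = 7/18.
Σ A·P over the event = 2·(4/36) + 3·(5/36) + 6·(5/36) = 53/36.
E[A | B ≥ 4] = (53/36) / (7/18) = 53/14.

53/14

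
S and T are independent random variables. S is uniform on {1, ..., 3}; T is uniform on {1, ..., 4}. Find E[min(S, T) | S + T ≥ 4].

Outcomes with S + T ≥ 4: (1,3), (1,4), (2,2), (2,3), (2,4), (3,1), (3,2), (3,3), (3,4), each with probability 1/12.
E[min(S, T) | S + T ≥ 4] = (1 + 1 + 2 + 2 + 2 + 1 + 2 + 3 + 3) / 9 = 17/9.

17/9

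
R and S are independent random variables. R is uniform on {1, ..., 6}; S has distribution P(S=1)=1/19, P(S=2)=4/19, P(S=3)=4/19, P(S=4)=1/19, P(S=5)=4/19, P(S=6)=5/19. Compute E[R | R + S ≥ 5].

P(R + S ≥ 5) = 33/38.
Summing R·P(x,y) over outcomes with R + S ≥ 5 gives 377/114.
E[R | R + S ≥ 5] = (377/114) / (33/38) = 377/99.

377/99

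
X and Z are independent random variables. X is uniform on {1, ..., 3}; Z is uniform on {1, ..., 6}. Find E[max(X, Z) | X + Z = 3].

2

Outcomes with X + Z = 3: (1,2), (2,1), each with probability 1/18.
E[max(X, Z) | X + Z = 3] = (2 + 2) / 2 = 2.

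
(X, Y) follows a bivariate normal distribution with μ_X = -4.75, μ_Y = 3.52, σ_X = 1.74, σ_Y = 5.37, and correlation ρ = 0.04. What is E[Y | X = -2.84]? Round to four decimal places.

3.7558

For a bivariate normal, E[Y | X=x] = μ_Y + ρ·(σ_Y/σ_X)·(x − μ_X).
E[Y | X=-2.84] = 3.52 + (0.04)·(5.37/1.74)·(-2.84 − (-4.75)) = 3.52 + (0.12345)·(1.91) = 3.7558.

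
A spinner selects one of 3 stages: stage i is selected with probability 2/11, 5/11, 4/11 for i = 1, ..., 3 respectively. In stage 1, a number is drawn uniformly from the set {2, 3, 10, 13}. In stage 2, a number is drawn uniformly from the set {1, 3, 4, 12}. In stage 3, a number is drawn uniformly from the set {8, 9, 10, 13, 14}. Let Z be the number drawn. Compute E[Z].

411/55

E[Z | stage 1] = (2+3+10+13)/4 = 7.
E[Z | stage 2] = (1+3+4+12)/4 = 5.
E[Z | stage 3] = (8+9+10+13+14)/5 = 54/5.
By the law of total expectation,
E[Z] = (2/11)·(7) + (5/11)·(5) + (4/11)·(54/5) = 411/55.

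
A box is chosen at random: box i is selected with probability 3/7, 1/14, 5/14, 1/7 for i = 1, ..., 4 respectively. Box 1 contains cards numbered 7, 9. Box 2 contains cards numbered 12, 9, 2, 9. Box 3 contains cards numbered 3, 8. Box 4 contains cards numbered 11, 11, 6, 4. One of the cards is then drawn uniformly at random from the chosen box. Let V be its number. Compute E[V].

199/28

E[V | box 1] = (7+9)/2 = 8.
E[V | box 2] = (12+9+2+9)/4 = 8.
E[V | box 3] = (3+8)/2 = 11/2.
E[V | box 4] = (11+11+6+4)/4 = 8.
By the law of total expectation,
E[V] = (3/7)·(8) + (1/14)·(8) + (5/14)·(11/2) + (1/7)·(8) = 199/28.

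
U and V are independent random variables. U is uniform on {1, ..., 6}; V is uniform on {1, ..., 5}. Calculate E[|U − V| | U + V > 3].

53/27

P(U + V > 3) = 9/10.
Summing |U−V|·P(x,y) over outcomes with U + V > 3 gives 53/30.
E[|U − V| | U + V > 3] = (53/30) / (9/10) = 53/27.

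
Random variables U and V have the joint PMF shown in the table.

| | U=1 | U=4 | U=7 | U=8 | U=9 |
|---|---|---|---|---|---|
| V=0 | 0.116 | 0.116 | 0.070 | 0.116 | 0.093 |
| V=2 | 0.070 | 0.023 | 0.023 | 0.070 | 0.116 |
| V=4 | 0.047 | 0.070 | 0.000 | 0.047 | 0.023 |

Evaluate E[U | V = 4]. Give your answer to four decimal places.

4.8663

P(V = 4) = 0.187.
Summing U·P(U=x,V=y) over the conditioning event gives 0.910.
E[U | V = 4] = (0.910) / (0.187) = 4.8663.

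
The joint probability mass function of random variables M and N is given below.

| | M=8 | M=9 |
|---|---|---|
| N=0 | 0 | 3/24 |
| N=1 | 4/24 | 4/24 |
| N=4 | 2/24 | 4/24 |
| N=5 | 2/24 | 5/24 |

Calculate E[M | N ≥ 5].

61/7

P(N ≥ 5) = 7/24.
Σ M·P over the event = 8·(2/24) + 9·(5/24) = 61/24.
E[M | N ≥ 5] = (61/24) / (7/24) = 61/7.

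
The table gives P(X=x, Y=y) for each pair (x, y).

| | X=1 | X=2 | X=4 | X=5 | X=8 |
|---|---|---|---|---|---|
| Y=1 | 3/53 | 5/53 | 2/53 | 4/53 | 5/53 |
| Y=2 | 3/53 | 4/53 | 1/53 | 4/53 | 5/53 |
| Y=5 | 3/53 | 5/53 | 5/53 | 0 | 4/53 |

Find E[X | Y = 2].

P(Y = 2) = 17/53.
Σ X·P over the event = 1·(3/53) + 2·(4/53) + 4·(1/53) + 5·(4/53) + 8·(5/53) = 75/53.
E[X | Y = 2] = (75/53) / (17/53) = 75/17.

75/17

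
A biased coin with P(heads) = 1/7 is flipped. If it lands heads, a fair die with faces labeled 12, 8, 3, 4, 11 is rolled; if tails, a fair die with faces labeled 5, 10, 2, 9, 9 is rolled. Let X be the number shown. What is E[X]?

E[X | heads] = (12+8+3+4+11)/5 = 38/5.
E[X | tails] = (5+10+2+9+9)/5 = 7.
By the law of total expectation,
E[X] = (1/7)·(38/5) + (6/7)·(7) = 248/35.

248/35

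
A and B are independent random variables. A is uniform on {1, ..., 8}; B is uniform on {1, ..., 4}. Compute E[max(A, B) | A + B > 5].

127/22

P(A + B > 5) = 11/16.
Summing max(A,B)·P(x,y) over outcomes with A + B > 5 gives 127/32.
E[max(A, B) | A + B > 5] = (127/32) / (11/16) = 127/22.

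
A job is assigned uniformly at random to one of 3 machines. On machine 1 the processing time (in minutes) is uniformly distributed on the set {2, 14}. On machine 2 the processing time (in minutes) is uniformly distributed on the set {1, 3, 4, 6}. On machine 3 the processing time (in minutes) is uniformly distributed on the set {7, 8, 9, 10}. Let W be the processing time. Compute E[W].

20/3

E[W | machine 1] = (2+14)/2 = 8.
E[W | machine 2] = (1+3+4+6)/4 = 7/2.
E[W | machine 3] = (7+8+9+10)/4 = 17/2.
E[W] = (1/3)·(8) + (1/3)·(7/2) + (1/3)·(17/2) = 20/3.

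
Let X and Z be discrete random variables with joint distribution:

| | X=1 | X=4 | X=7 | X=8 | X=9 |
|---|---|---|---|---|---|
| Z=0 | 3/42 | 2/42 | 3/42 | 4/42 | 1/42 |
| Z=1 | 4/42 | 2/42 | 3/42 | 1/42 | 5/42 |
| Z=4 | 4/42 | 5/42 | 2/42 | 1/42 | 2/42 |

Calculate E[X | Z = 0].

P(Z = 0) = 13/42.
Σ X·P over the event = 1·(3/42) + 4·(2/42) + 7·(3/42) + 8·(4/42) + 9·(1/42) = 73/42.
E[X | Z = 0] = (73/42) / (13/42) = 73/13.

73/13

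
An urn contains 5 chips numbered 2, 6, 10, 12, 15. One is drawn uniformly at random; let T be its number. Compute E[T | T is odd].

15

P(T is odd) = 1/5.
Σ over the event: 15·1/5 = 3.
E[T | T is odd] = (3) / (1/5) = 15.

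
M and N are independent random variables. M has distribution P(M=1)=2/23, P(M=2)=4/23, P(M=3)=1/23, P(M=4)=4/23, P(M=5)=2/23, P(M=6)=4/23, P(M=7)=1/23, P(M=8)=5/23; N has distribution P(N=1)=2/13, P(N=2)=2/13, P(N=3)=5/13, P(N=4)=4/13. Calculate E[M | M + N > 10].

P(M + N > 10) = 49/299.
Summing M·P(x,y) over outcomes with M + N > 10 gives 388/299.
E[M | M + N > 10] = (388/299) / (49/299) = 388/49.

388/49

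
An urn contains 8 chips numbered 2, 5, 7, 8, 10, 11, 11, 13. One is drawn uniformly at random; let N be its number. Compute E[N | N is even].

20/3

P(N is even) = 3/8.
Σ over the event: 2·1/8 + 8·1/8 + 10·1/8 = 5/2.
E[N | N is even] = (5/2) / (3/8) = 20/3.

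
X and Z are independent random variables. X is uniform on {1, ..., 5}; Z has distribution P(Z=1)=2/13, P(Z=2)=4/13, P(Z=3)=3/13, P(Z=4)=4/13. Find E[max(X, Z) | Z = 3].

P(Z = 3) = 3/13.
Summing max(X,Z)·P(x,y) over outcomes with Z = 3 gives 54/65.
E[max(X, Z) | Z = 3] = (54/65) / (3/13) = 18/5.

18/5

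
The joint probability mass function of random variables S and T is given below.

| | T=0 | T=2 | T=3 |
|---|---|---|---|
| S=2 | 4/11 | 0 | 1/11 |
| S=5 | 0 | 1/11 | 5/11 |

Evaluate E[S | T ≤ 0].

2

P(T ≤ 0) = 4/11.
Σ S·P over the event = 2·(4/11) = 8/11.
E[S | T ≤ 0] = (8/11) / (4/11) = 2.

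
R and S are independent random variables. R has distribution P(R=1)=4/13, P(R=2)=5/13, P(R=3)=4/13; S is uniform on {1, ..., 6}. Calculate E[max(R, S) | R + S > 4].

9/2

P(R + S > 4) = 2/3.
Summing max(R,S)·P(x,y) over outcomes with R + S > 4 gives 3.
E[max(R, S) | R + S > 4] = (3) / (2/3) = 9/2.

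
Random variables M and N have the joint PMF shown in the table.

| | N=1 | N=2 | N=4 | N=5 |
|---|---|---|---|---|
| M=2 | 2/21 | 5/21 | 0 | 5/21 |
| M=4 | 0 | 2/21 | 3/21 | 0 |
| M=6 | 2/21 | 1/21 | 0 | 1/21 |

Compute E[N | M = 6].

P(M = 6) = 4/21.
Σ N·P over the event = 1·(2/21) + 2·(1/21) + 5·(1/21) = 3/7.
E[N | M = 6] = (3/7) / (4/21) = 9/4.

9/4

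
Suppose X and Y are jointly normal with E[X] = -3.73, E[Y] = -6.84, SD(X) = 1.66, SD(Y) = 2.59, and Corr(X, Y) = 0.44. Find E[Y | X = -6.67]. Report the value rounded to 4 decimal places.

-8.8583

E[Y | X=x] = μ_Y + ρ(σ_Y/σ_X)(x − μ_X) for jointly normal variables.
E[Y | X=-6.67] = -6.84 + (0.44)·(2.59/1.66)·(-6.67 − (-3.73)) = -6.84 + (0.68651)·(-2.94) = -8.8583.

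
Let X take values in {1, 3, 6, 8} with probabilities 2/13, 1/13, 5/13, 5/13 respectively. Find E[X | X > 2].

73/11

P(X > 2) = 11/13.
Σ over the event: 3·1/13 + 6·5/13 + 8·5/13 = 73/13.
E[X | X > 2] = (73/13) / (11/13) = 73/11.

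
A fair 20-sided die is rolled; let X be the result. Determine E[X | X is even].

11

Given X is even, X is equally likely to be any of {2, 4, 6, 8, 10, 12, 14, 16, 18, 20}.
E[X | X is even] = (2 + 4 + 6 + 8 + 10 + 12 + 14 + 16 + 18 + 20) / 10 = 11.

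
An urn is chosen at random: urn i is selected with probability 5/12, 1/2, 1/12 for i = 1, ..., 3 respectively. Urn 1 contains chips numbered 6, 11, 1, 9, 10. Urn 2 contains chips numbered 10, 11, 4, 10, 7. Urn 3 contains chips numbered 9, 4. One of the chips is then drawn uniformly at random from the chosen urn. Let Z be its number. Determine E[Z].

E[Z | urn 1] = (6+11+1+9+10)/5 = 37/5.
E[Z | urn 2] = (10+11+4+10+7)/5 = 42/5.
E[Z | urn 3] = (9+4)/2 = 13/2.
By the law of total expectation,
E[Z] = (5/12)·(37/5) + (1/2)·(42/5) + (1/12)·(13/2) = 313/40.

313/40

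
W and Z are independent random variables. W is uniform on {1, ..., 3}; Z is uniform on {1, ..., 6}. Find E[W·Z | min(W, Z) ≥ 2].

Outcomes with min(W, Z) ≥ 2: (2,2), (2,3), (2,4), (2,5), (2,6), (3,2), (3,3), (3,4), (3,5), (3,6), each with probability 1/18.
E[W·Z | min(W, Z) ≥ 2] = (4 + 6 + 8 + 10 + 12 + 6 + 9 + 12 + 15 + 18) / 10 = 10.

10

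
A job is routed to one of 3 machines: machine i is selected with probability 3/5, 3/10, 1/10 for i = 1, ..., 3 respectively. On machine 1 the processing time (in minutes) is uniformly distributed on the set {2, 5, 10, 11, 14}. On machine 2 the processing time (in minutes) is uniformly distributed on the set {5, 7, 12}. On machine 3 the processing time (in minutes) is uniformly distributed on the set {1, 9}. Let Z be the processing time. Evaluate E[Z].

397/50

E[Z | machine 1] = (2+5+10+11+14)/5 = 42/5.
E[Z | machine 2] = (5+7+12)/3 = 8.
E[Z | machine 3] = (1+9)/2 = 5.
By the law of total expectation,
E[Z] = (3/5)·(42/5) + (3/10)·(8) + (1/10)·(5) = 397/50.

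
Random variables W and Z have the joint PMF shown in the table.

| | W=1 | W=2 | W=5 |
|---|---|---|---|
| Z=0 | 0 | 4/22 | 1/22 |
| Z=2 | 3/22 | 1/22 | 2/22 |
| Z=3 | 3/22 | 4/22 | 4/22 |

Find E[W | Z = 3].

31/11

P(Z = 3) = 1/2.
Σ W·P over the event = 1·(3/22) + 2·(4/22) + 5·(4/22) = 31/22.
E[W | Z = 3] = (31/22) / (1/2) = 31/11.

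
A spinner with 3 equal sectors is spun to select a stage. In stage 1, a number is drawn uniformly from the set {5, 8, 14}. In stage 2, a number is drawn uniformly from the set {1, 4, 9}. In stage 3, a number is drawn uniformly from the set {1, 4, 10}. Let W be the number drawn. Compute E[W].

E[W | stage 1] = (5+8+14)/3 = 9.
E[W | stage 2] = (1+4+9)/3 = 14/3.
E[W | stage 3] = (1+4+10)/3 = 5.
E[W] = (1/3)·(9) + (1/3)·(14/3) + (1/3)·(5) = 56/9.

56/9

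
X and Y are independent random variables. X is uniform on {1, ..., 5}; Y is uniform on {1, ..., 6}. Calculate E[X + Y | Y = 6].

Outcomes with Y = 6: (1,6), (2,6), (3,6), (4,6), (5,6), each with probability 1/30.
E[X + Y | Y = 6] = (7 + 8 + 9 + 10 + 11) / 5 = 9.

9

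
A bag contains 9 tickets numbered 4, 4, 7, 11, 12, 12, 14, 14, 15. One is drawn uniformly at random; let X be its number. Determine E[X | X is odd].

11

P(X is odd) = 1/3.
Σ over the event: 7·1/9 + 11·1/9 + 15·1/9 = 11/3.
E[X | X is odd] = (11/3) / (1/3) = 11.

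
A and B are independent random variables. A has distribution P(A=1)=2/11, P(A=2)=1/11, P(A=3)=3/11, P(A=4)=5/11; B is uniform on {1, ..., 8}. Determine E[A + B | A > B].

P(A > B) = 1/4.
Summing (A+B)·P(x,y) over outcomes with A > B gives 15/11.
E[A + B | A > B] = (15/11) / (1/4) = 60/11.

60/11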